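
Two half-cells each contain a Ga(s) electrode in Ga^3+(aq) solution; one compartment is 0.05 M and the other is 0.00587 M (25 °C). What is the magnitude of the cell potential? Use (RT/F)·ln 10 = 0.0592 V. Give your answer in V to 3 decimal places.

For a concentration cell E°cell = 0, since both electrodes use the same couple.
The compartment with the higher Ga^3+(aq) concentration (0.05 M) acts as the cathode; ions are reduced there and produced at the dilute (0.00587 M) anode.
With n = 3, Ecell = −(0.0592/3)·log([dilute]/[conc]) = −(0.0592/3)·log(0.00587/0.05) = +0.018 V.

0.018 V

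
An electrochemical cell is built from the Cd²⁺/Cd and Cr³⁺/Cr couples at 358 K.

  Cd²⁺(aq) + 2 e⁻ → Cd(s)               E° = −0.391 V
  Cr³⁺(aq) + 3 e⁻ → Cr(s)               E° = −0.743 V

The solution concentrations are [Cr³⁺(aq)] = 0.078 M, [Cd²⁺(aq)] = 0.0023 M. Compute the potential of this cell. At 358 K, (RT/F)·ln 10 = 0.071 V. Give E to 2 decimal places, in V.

Since E°(Cd²⁺/Cd) > E°(Cr³⁺/Cr), Cd²⁺/Cd serves as the cathode.
The standard potential is −0.391 − (−0.743) = +0.352 V and the balanced reaction transfers n = 6 electrons.
Balancing gives 3 Cd²⁺(aq) + 2 Cr(s) → 3 Cd(s) + 2 Cr³⁺(aq); hence Q = [Cr³⁺(aq)]^2 / [Cd²⁺(aq)]^3 = 5×10^5 (log Q = 5.699).
E = E° − (0.071/n)·log Q = +0.352 − (0.071/6)(5.699) = +0.28 V.

+0.28 V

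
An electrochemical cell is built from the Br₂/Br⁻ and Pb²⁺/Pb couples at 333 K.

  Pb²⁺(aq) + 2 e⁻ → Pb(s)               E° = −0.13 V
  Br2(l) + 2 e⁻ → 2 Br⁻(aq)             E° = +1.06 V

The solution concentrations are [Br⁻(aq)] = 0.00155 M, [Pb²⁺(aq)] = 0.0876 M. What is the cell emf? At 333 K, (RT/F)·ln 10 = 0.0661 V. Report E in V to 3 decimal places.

+1.411 V

Br₂/Br⁻ is reduced (cathode, E° = +1.06 V) and Pb²⁺/Pb is oxidized (anode).
E°cell = +1.06 − (−0.13) = +1.19 V, with n = 2 electrons transferred.
The balanced reaction is Br2(l) + Pb(s) → 2 Br⁻(aq) + Pb²⁺(aq), so Q = [Br⁻(aq)]^2·[Pb²⁺(aq)] = 2.1×10^−7 and log Q = −6.677.
By the Nernst equation, E = +1.19 − (0.0661/2)·(−6.677) = +1.411 V.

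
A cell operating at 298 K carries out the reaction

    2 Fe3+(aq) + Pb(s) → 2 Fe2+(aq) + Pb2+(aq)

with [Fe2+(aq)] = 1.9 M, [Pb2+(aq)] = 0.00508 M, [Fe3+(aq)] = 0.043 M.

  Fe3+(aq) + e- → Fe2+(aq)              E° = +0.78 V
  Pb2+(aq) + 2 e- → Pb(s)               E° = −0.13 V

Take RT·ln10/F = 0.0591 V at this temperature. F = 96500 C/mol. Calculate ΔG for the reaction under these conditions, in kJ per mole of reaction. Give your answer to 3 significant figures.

The standard cell potential is +0.78 − (−0.13) = +0.91 V, with n = 2 electrons in the balanced equation.
Q = ([Fe2+(aq)]^2·[Pb2+(aq)]) / [Fe3+(aq)]^2 = 9.92, so log Q = 0.996 and E = +0.91 − (0.0591/2)(0.996) = +0.8806 V.
Finally ΔG = −nFE = −(2)(96500 C/mol)(+0.8806 V) = −170 kJ/mol.

−170 kJ/mol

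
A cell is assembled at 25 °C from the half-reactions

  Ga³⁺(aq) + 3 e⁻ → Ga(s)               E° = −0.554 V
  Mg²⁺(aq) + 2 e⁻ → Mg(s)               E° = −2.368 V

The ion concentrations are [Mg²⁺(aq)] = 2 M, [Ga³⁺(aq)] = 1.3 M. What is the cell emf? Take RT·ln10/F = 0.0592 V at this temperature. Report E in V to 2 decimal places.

Ga³⁺/Ga is reduced (cathode, E° = −0.554 V) and Mg²⁺/Mg is oxidized (anode).
The standard potential is −0.554 − (−2.368) = +1.814 V and the balanced reaction transfers n = 6 electrons.
For the overall reaction 2 Ga³⁺(aq) + 3 Mg(s) → 2 Ga(s) + 3 Mg²⁺(aq), Q = [Mg²⁺(aq)]^3 / [Ga³⁺(aq)]^2 = 4.73, giving log Q = 0.675.
E = E° − (0.0592/n)·log Q = +1.814 − (0.0592/6)(0.675) = +1.81 V.

+1.81 V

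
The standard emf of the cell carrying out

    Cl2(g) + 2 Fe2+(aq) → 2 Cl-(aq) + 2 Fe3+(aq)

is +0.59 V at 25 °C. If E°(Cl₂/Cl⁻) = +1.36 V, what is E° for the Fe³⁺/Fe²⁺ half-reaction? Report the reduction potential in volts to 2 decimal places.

+0.77 V

In the reaction as written the Cl₂/Cl⁻ couple is reduced (cathode) and Fe³⁺/Fe²⁺ is oxidized (anode), so E°cell = E°(Cl₂/Cl⁻) − E°(Fe³⁺/Fe²⁺).
E°(Fe³⁺/Fe²⁺) = E°(cathode) − E°cell = +1.36 − (+0.59) = +0.77 V.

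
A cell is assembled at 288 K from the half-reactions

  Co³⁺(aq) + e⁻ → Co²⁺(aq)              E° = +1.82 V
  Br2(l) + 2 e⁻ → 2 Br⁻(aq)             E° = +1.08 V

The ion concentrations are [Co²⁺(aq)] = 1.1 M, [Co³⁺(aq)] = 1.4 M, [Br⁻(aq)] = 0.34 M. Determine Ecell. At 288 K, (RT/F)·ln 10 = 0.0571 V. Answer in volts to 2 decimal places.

Co³⁺/Co²⁺ is reduced (cathode, E° = +1.82 V) and Br₂/Br⁻ is oxidized (anode).
E°cell = E°cat − E°an = +1.82 − (+1.08) = +0.74 V; n = 2.
For the overall reaction 2 Co³⁺(aq) + 2 Br⁻(aq) → 2 Co²⁺(aq) + Br2(l), Q = [Co²⁺(aq)]^2 / ([Co³⁺(aq)]^2·[Br⁻(aq)]^2) = 5.34, giving log Q = 0.728.
By the Nernst equation, E = +0.74 − (0.0571/2)·(0.728) = +0.72 V.

+0.72 V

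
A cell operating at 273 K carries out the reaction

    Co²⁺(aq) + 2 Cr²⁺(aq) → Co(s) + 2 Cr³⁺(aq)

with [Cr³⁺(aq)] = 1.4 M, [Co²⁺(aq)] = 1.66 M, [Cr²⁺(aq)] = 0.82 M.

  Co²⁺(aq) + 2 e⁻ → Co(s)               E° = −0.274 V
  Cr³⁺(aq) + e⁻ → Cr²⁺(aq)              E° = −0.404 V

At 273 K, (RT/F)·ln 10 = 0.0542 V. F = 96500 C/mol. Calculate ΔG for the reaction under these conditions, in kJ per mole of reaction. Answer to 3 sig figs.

−23.8 kJ/mol

With Co²⁺/Co reduced at the cathode, E°cell = −0.274 − (−0.404) = +0.130 V and n = 2.
Q = [Cr³⁺(aq)]^2 / ([Co²⁺(aq)]·[Cr²⁺(aq)]^2) = 1.76, so log Q = 0.245 and E = +0.130 − (0.0542/2)(0.245) = +0.1234 V.
ΔG = −nFE = −(2)(96500)(+0.1234) J/mol = −23.8 kJ/mol.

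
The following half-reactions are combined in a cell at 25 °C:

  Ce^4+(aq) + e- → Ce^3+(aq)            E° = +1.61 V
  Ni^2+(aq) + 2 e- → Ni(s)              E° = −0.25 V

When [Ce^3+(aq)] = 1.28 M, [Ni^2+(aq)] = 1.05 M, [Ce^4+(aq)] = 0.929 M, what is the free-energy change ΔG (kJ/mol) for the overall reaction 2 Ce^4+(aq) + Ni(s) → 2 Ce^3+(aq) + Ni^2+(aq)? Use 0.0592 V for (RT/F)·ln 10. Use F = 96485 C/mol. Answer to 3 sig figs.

E°cell = +1.61 − (−0.25) = +1.86 V; the balanced reaction transfers n = 2 electrons.
Q = ([Ce^3+(aq)]^2·[Ni^2+(aq)]) / [Ce^4+(aq)]^2 = 1.99, so log Q = 0.300 and E = +1.86 − (0.0592/2)(0.300) = +1.8511 V.
Finally ΔG = −nFE = −(2)(96485 C/mol)(+1.8511 V) = −357 kJ/mol.

−357 kJ/mol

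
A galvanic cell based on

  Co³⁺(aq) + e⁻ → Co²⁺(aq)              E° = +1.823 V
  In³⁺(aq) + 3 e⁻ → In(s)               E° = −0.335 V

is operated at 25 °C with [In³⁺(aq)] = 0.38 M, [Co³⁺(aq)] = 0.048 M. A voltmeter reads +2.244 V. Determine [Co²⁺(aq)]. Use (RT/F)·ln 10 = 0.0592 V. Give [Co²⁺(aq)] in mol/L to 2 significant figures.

0.0023 M

The Co³⁺/Co²⁺ couple has the larger reduction potential, so it is the cathode: E°cell = +1.823 − (−0.335) = +2.158 V and n = 3.
Since E = E° − (0.0592/n)·log Q, log Q = n(E° − E)/0.0592 = −4.358.
Balancing electrons gives 3 Co³⁺(aq) + In(s) → 3 Co²⁺(aq) + In³⁺(aq); thus Q = ([Co²⁺(aq)]^3·[In³⁺(aq)]) / [Co³⁺(aq)]^3.
Isolating [Co²⁺(aq)] in Q = 10^{−4.358} yields log [Co²⁺(aq)] = −2.631, i.e. 0.0023 M.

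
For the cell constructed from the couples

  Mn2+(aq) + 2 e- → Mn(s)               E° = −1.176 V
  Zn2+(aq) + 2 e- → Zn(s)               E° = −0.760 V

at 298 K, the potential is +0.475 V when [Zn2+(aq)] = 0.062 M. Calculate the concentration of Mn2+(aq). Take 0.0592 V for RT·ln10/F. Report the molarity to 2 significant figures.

With Zn²⁺/Zn at the cathode and Mn²⁺/Mn at the anode, E°cell = −0.760 − (−1.176) = +0.416 V (n = 2).
Rearranging E = E° − (0.0592/n)·log Q gives log Q = 2(+0.416 − (+0.475))/0.0592 = −1.993.
For Zn2+(aq) + Mn(s) → Zn(s) + Mn2+(aq), the reaction quotient is Q = [Mn2+(aq)] / [Zn2+(aq)].
Substituting the known concentrations and solving, log [Mn2+(aq)] = −3.201 and [Mn2+(aq)] = 0.00063 M.

0.00063 M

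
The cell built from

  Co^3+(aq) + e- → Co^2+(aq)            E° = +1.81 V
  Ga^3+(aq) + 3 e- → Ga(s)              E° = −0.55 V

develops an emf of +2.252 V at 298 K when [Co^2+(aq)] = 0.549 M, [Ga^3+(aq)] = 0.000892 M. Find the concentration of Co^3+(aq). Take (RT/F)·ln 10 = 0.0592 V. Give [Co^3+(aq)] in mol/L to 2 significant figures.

The Co³⁺/Co²⁺ couple has the larger reduction potential, so it is the cathode: E°cell = +1.81 − (−0.55) = +2.36 V and n = 3.
Rearranging E = E° − (0.0592/n)·log Q gives log Q = 3(+2.36 − (+2.252))/0.0592 = 5.473.
Balancing electrons gives 3 Co^3+(aq) + Ga(s) → 3 Co^2+(aq) + Ga^3+(aq); thus Q = ([Co^2+(aq)]^3·[Ga^3+(aq)]) / [Co^3+(aq)]^3.
Solving for the unknown gives log [Co^3+(aq)] = −3.101, so [Co^3+(aq)] ≈ 0.00079 M.

0.00079 M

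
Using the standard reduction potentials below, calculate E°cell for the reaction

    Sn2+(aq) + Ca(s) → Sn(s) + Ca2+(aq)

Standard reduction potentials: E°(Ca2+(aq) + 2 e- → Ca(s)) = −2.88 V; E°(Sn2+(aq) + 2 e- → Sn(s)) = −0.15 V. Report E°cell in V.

In the reaction as written, Sn2+(aq) is reduced (cathode) and Ca2+(aq) is produced by oxidation at the anode.
E°cell = E°(cathode) − E°(anode) = −0.15 − (−2.88) = +2.73 V.

+2.73 V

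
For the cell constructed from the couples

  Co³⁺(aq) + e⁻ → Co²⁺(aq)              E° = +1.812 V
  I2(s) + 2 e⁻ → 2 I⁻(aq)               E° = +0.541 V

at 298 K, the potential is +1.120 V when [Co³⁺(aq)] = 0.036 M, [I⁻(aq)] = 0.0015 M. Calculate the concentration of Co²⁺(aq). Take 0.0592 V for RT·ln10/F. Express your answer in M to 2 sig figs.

0.019 M

With Co³⁺/Co²⁺ at the cathode and I₂/I⁻ at the anode, E°cell = +1.812 − (+0.541) = +1.271 V (n = 2).
Rearranging E = E° − (0.0592/n)·log Q gives log Q = 2(+1.271 − (+1.120))/0.0592 = 5.101.
The balanced reaction is 2 Co³⁺(aq) + 2 I⁻(aq) → 2 Co²⁺(aq) + I2(s), so Q = [Co²⁺(aq)]^2 / ([Co³⁺(aq)]^2·[I⁻(aq)]^2).
Isolating [Co²⁺(aq)] in Q = 10^{5.101} yields log [Co²⁺(aq)] = −1.717, i.e. 0.019 M.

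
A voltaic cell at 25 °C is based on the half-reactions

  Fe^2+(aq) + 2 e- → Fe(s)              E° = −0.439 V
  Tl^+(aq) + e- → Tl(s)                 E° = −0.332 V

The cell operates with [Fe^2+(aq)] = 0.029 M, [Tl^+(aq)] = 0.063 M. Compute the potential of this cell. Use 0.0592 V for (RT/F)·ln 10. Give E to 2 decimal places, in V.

+0.08 V

The Tl⁺/Tl couple has the more positive E°, so it is the cathode; Fe²⁺/Fe is the anode.
The standard potential is −0.332 − (−0.439) = +0.107 V and the balanced reaction transfers n = 2 electrons.
For the overall reaction 2 Tl^+(aq) + Fe(s) → 2 Tl(s) + Fe^2+(aq), Q = [Fe^2+(aq)] / [Tl^+(aq)]^2 = 7.31, giving log Q = 0.864.
By the Nernst equation, E = +0.107 − (0.0592/2)·(0.864) = +0.08 V.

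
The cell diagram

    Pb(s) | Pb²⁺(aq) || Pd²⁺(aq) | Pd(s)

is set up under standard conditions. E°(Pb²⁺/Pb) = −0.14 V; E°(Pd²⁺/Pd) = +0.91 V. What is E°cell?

+1.05 V

By convention the left-hand electrode in cell notation is the anode (oxidation) and the right-hand electrode is the cathode (reduction).
E°cell = E°(right) − E°(left) = +0.91 − (−0.14) = +1.05 V.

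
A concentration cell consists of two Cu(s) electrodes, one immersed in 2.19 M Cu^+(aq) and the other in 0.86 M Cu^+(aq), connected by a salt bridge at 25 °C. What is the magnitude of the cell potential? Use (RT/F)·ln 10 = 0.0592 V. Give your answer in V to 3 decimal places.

0.024 V

For a concentration cell E°cell = 0, since both electrodes use the same couple.
The compartment with the higher Cu^+(aq) concentration (2.19 M) acts as the cathode; ions are reduced there and produced at the dilute (0.86 M) anode.
With n = 1, Ecell = −(0.0592/1)·log([dilute]/[conc]) = −(0.0592/1)·log(0.86/2.19) = +0.024 V.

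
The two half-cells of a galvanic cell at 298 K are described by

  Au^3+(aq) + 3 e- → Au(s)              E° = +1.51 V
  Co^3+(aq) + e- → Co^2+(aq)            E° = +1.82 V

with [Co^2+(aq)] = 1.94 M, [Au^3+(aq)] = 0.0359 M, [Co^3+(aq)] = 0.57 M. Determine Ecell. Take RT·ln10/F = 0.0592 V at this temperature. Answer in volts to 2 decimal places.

+0.31 V

Since E°(Co³⁺/Co²⁺) > E°(Au³⁺/Au), Co³⁺/Co²⁺ serves as the cathode.
E°cell = +1.82 − (+1.51) = +0.31 V, with n = 3 electrons transferred.
For the overall reaction 3 Co^3+(aq) + Au(s) → 3 Co^2+(aq) + Au^3+(aq), Q = ([Co^2+(aq)]^3·[Au^3+(aq)]) / [Co^3+(aq)]^3 = 1.42, giving log Q = 0.151.
Applying E = E° − (RT ln10/nF)·log Q gives +0.31 − (0.0592/3)(0.151) = +0.31 V.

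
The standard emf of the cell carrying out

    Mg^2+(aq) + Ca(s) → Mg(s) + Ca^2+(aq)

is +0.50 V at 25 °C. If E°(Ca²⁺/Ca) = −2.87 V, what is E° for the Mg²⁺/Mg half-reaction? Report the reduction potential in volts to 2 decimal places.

In the reaction as written the Mg²⁺/Mg couple is reduced (cathode) and Ca²⁺/Ca is oxidized (anode), so E°cell = E°(Mg²⁺/Mg) − E°(Ca²⁺/Ca).
E°(Mg²⁺/Mg) = E°cell + E°(anode) = +0.50 + (−2.87) = −2.37 V.

−2.37 V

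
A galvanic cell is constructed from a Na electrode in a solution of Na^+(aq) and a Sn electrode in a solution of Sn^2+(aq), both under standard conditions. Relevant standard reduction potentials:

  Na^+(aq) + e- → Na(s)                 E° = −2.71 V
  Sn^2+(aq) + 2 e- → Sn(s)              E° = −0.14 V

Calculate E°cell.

The Sn²⁺/Sn couple has the higher E°, so Sn ion is reduced (cathode) and Na is oxidized (anode).
E°cell = E°(cathode) − E°(anode) = −0.14 − (−2.71) = +2.57 V.

+2.57 V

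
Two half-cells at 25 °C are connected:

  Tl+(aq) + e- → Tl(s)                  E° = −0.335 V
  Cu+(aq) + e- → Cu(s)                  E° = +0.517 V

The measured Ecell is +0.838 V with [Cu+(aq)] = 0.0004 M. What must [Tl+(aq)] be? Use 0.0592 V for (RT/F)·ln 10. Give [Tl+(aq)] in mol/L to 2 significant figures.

0.00069 M

The Cu⁺/Cu couple has the larger reduction potential, so it is the cathode: E°cell = +0.517 − (−0.335) = +0.852 V and n = 1.
Rearranging E = E° − (0.0592/n)·log Q gives log Q = 1(+0.852 − (+0.838))/0.0592 = 0.236.
Balancing electrons gives Cu+(aq) + Tl(s) → Cu(s) + Tl+(aq); thus Q = [Tl+(aq)] / [Cu+(aq)].
Solving for the unknown gives log [Tl+(aq)] = −3.162, so [Tl+(aq)] ≈ 0.00069 M.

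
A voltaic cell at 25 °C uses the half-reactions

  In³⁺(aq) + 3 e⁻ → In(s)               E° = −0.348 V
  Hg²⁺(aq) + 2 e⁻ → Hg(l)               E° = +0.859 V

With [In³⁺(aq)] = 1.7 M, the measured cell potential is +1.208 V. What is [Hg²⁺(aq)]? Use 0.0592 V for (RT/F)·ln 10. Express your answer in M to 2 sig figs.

The Hg²⁺/Hg couple has the larger reduction potential, so it is the cathode: E°cell = +0.859 − (−0.348) = +1.207 V and n = 6.
Rearranging E = E° − (0.0592/n)·log Q gives log Q = 6(+1.207 − (+1.208))/0.0592 = −0.101.
Balancing electrons gives 3 Hg²⁺(aq) + 2 In(s) → 3 Hg(l) + 2 In³⁺(aq); thus Q = [In³⁺(aq)]^2 / [Hg²⁺(aq)]^3.
Substituting the known concentrations and solving, log [Hg²⁺(aq)] = 0.187 and [Hg²⁺(aq)] = 1.5 M.

1.5 M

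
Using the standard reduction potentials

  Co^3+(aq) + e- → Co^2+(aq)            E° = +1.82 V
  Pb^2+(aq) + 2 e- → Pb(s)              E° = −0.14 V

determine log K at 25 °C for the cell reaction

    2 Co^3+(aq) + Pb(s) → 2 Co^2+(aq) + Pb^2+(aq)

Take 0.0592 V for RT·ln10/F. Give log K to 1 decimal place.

The Co³⁺/Co²⁺ couple is reduced (cathode); E°cell = +1.82 − (−0.14) = +1.96 V with n = 2.
At equilibrium E = 0, so log K = nE°cell / 0.0592 = (2)(+1.96) / 0.0592 = 66.2.

log K = 66.2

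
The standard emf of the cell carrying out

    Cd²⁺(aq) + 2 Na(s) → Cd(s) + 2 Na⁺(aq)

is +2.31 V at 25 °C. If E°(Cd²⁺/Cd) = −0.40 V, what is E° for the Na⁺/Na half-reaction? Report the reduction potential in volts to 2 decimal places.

−2.71 V

In the reaction as written the Cd²⁺/Cd couple is reduced (cathode) and Na⁺/Na is oxidized (anode), so E°cell = E°(Cd²⁺/Cd) − E°(Na⁺/Na).
E°(Na⁺/Na) = E°(cathode) − E°cell = −0.40 − (+2.31) = −2.71 V.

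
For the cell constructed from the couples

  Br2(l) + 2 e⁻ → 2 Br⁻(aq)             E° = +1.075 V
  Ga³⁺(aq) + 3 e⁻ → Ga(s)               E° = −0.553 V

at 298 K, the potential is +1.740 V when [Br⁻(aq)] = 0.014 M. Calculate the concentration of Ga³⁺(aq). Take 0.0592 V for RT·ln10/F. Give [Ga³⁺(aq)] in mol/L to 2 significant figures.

0.77 M

The Br₂/Br⁻ couple has the larger reduction potential, so it is the cathode: E°cell = +1.075 − (−0.553) = +1.628 V and n = 6.
From the Nernst equation, log Q = n(E° − E)/0.0592 = 6·(+1.628 − (+1.740))/0.0592 = −11.351.
Balancing electrons gives 3 Br2(l) + 2 Ga(s) → 6 Br⁻(aq) + 2 Ga³⁺(aq); thus Q = [Br⁻(aq)]^6·[Ga³⁺(aq)]^2.
Substituting the known concentrations and solving, log [Ga³⁺(aq)] = −0.114 and [Ga³⁺(aq)] = 0.77 M.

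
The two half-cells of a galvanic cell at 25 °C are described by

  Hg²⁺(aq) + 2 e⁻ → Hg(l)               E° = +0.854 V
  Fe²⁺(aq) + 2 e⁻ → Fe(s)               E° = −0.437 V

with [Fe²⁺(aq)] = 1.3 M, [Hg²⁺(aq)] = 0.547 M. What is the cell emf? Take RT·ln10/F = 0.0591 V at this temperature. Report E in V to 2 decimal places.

Hg²⁺/Hg is reduced (cathode, E° = +0.854 V) and Fe²⁺/Fe is oxidized (anode).
E°cell = +0.854 − (−0.437) = +1.291 V, with n = 2 electrons transferred.
For the overall reaction Hg²⁺(aq) + Fe(s) → Hg(l) + Fe²⁺(aq), Q = [Fe²⁺(aq)] / [Hg²⁺(aq)] = 2.38, giving log Q = 0.376.
By the Nernst equation, E = +1.291 − (0.0591/2)·(0.376) = +1.28 V.

+1.28 V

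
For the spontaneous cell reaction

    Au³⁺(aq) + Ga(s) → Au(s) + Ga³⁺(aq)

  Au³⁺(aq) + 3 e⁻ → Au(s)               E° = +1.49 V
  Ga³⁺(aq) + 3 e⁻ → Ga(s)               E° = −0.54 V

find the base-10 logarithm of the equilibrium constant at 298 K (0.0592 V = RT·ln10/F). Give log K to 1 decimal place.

The Au³⁺/Au couple is reduced (cathode); E°cell = +1.49 − (−0.54) = +2.03 V with n = 3.
At equilibrium E = 0, so log K = nE°cell / 0.0592 = (3)(+2.03) / 0.0592 = 102.9.

log K = 102.9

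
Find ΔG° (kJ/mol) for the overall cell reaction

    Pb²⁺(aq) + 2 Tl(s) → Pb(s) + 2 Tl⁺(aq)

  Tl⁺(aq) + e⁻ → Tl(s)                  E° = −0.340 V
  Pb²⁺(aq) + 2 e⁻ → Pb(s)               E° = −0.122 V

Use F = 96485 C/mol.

In the reaction as written Pb²⁺(aq) is reduced, so the Pb²⁺/Pb couple is the cathode and Tl⁺/Tl is the anode.
E°cell = −0.122 − (−0.340) = +0.218 V; balancing electrons gives n = 2.
ΔG° = −nFE°cell = −(2)(96485)(+0.218) J/mol = −42.1 kJ/mol.

−42.1 kJ/mol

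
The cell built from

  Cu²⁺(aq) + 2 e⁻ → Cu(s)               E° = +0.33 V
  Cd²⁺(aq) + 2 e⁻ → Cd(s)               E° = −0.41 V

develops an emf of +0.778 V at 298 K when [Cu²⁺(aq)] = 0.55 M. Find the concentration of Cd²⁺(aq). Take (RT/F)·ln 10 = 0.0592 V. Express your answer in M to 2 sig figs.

With Cu²⁺/Cu at the cathode and Cd²⁺/Cd at the anode, E°cell = +0.33 − (−0.41) = +0.74 V (n = 2).
Rearranging E = E° − (0.0592/n)·log Q gives log Q = 2(+0.74 − (+0.778))/0.0592 = −1.284.
Balancing electrons gives Cu²⁺(aq) + Cd(s) → Cu(s) + Cd²⁺(aq); thus Q = [Cd²⁺(aq)] / [Cu²⁺(aq)].
Substituting the known concentrations and solving, log [Cd²⁺(aq)] = −1.544 and [Cd²⁺(aq)] = 0.029 M.

0.029 M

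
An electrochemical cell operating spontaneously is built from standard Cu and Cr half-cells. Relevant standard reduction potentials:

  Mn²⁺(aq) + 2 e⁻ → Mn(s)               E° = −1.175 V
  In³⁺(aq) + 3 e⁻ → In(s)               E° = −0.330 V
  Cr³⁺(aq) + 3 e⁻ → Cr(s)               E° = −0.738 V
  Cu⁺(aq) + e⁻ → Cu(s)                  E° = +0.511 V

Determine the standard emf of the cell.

Of the two couples in this cell, the one with the more positive reduction potential is reduced at the cathode: here that is Cu⁺/Cu (+0.511 V); Cr³⁺/Cr (−0.738 V) is the anode.
E°cell = E°(cathode) − E°(anode) = +0.511 − (−0.738) = +1.249 V.

+1.249 V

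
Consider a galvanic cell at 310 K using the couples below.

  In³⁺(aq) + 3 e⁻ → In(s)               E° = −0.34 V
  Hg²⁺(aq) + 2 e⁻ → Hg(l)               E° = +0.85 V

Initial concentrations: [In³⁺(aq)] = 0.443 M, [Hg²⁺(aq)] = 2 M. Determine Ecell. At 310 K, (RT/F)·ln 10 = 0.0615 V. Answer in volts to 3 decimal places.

+1.207 V

The Hg²⁺/Hg couple has the more positive E°, so it is the cathode; In³⁺/In is the anode.
E°cell = +0.85 − (−0.34) = +1.19 V, with n = 6 electrons transferred.
Balancing gives 3 Hg²⁺(aq) + 2 In(s) → 3 Hg(l) + 2 In³⁺(aq); hence Q = [In³⁺(aq)]^2 / [Hg²⁺(aq)]^3 = 0.0245 (log Q = −1.610).
By the Nernst equation, E = +1.19 − (0.0615/6)·(−1.610) = +1.207 V.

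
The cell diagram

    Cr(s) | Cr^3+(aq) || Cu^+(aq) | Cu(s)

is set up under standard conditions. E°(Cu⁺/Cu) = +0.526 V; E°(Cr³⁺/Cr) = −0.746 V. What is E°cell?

By convention the left-hand electrode in cell notation is the anode (oxidation) and the right-hand electrode is the cathode (reduction).
E°cell = E°(right) − E°(left) = +0.526 − (−0.746) = +1.272 V.

+1.272 V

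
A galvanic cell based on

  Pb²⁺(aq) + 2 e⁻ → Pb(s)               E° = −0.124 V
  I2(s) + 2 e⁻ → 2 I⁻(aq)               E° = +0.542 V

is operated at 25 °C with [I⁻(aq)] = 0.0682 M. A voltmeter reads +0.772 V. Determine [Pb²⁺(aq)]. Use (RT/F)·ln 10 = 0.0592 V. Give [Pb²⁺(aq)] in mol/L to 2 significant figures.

0.056 M

The I₂/I⁻ couple has the larger reduction potential, so it is the cathode: E°cell = +0.542 − (−0.124) = +0.666 V and n = 2.
Rearranging E = E° − (0.0592/n)·log Q gives log Q = 2(+0.666 − (+0.772))/0.0592 = −3.581.
The balanced reaction is I2(s) + Pb(s) → 2 I⁻(aq) + Pb²⁺(aq), so Q = [I⁻(aq)]^2·[Pb²⁺(aq)].
Isolating [Pb²⁺(aq)] in Q = 10^{−3.581} yields log [Pb²⁺(aq)] = −1.249, i.e. 0.056 M.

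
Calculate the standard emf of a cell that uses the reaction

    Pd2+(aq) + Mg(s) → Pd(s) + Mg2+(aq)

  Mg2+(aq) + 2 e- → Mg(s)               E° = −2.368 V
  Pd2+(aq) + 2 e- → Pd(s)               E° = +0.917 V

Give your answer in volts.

In the reaction as written, Pd2+(aq) is reduced (cathode) and Mg2+(aq) is produced by oxidation at the anode.
E°cell = E°(cathode) − E°(anode) = +0.917 − (−2.368) = +3.285 V.
The positive value indicates the reaction is spontaneous as written.

+3.285 V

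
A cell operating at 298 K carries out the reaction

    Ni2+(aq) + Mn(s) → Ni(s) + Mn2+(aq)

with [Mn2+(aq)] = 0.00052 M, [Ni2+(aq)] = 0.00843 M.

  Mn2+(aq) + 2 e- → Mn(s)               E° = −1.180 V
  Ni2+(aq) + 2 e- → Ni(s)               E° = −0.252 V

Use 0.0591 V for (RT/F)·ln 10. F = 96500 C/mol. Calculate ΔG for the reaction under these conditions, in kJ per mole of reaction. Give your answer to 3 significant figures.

With Ni²⁺/Ni reduced at the cathode, E°cell = −0.252 − (−1.180) = +0.928 V and n = 2.
Q = [Mn2+(aq)] / [Ni2+(aq)] = 0.0617, so log Q = −1.210 and E = +0.928 − (0.0591/2)(−1.210) = +0.9638 V.
Finally ΔG = −nFE = −(2)(96500 C/mol)(+0.9638 V) = −186 kJ/mol.

−186 kJ/mol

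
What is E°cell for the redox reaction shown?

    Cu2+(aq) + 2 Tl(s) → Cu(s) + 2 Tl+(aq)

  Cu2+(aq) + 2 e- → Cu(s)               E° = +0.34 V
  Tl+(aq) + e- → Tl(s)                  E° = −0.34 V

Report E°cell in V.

+0.68 V

In the reaction as written, Cu2+(aq) is reduced (cathode) and Tl+(aq) is produced by oxidation at the anode.
E°cell = E°(cathode) − E°(anode) = +0.34 − (−0.34) = +0.68 V.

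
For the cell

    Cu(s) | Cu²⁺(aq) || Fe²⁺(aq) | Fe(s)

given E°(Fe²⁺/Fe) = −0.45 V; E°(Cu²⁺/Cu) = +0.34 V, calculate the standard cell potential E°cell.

By convention the left-hand electrode in cell notation is the anode (oxidation) and the right-hand electrode is the cathode (reduction).
E°cell = E°(right) − E°(left) = −0.45 − (+0.34) = −0.79 V.
The negative sign shows that, as written, the cell would require an external voltage to drive the reaction.

−0.79 V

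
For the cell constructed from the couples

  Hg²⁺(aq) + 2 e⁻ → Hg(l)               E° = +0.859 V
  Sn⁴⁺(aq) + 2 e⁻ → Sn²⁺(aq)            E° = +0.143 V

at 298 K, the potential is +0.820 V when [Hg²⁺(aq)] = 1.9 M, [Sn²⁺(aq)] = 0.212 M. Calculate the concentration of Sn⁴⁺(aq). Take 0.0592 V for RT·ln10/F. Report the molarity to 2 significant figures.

0.00012 M

Hg²⁺/Hg is the cathode (higher E°); E°cell = +0.859 − (+0.143) = +0.716 V with n = 2.
From the Nernst equation, log Q = n(E° − E)/0.0592 = 2·(+0.716 − (+0.820))/0.0592 = −3.514.
The balanced reaction is Hg²⁺(aq) + Sn²⁺(aq) → Hg(l) + Sn⁴⁺(aq), so Q = [Sn⁴⁺(aq)] / ([Hg²⁺(aq)]·[Sn²⁺(aq)]).
Substituting the known concentrations and solving, log [Sn⁴⁺(aq)] = −3.909 and [Sn⁴⁺(aq)] = 0.00012 M.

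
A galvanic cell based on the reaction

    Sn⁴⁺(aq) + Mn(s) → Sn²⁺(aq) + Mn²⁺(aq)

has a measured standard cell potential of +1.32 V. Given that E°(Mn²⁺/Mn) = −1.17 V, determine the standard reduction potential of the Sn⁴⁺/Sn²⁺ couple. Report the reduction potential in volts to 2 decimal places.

+0.15 V

In the reaction as written the Sn⁴⁺/Sn²⁺ couple is reduced (cathode) and Mn²⁺/Mn is oxidized (anode), so E°cell = E°(Sn⁴⁺/Sn²⁺) − E°(Mn²⁺/Mn).
E°(Sn⁴⁺/Sn²⁺) = E°cell + E°(anode) = +1.32 + (−1.17) = +0.15 V.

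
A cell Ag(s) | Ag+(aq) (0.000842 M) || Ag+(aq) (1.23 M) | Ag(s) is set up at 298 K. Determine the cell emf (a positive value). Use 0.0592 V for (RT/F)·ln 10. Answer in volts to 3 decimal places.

0.187 V

For a concentration cell E°cell = 0, since both electrodes use the same couple.
The compartment with the higher Ag+(aq) concentration (1.23 M) acts as the cathode; ions are reduced there and produced at the dilute (0.000842 M) anode.
With n = 1, Ecell = −(0.0592/1)·log([dilute]/[conc]) = −(0.0592/1)·log(0.000842/1.23) = +0.187 V.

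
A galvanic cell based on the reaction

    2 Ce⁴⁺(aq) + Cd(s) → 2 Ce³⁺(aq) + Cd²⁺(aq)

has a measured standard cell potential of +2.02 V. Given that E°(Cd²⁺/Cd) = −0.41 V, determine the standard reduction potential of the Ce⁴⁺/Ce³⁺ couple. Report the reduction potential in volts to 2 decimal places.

In the reaction as written the Ce⁴⁺/Ce³⁺ couple is reduced (cathode) and Cd²⁺/Cd is oxidized (anode), so E°cell = E°(Ce⁴⁺/Ce³⁺) − E°(Cd²⁺/Cd).
E°(Ce⁴⁺/Ce³⁺) = E°cell + E°(anode) = +2.02 + (−0.41) = +1.61 V.

+1.61 V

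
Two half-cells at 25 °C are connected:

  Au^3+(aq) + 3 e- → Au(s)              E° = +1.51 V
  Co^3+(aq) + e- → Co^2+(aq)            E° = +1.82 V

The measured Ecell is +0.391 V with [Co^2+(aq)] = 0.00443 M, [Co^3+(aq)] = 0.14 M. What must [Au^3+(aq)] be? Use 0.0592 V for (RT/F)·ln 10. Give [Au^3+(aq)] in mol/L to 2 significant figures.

2.5 M

Co³⁺/Co²⁺ is the cathode (higher E°); E°cell = +1.82 − (+1.51) = +0.31 V with n = 3.
Since E = E° − (0.0592/n)·log Q, log Q = n(E° − E)/0.0592 = −4.105.
For 3 Co^3+(aq) + Au(s) → 3 Co^2+(aq) + Au^3+(aq), the reaction quotient is Q = ([Co^2+(aq)]^3·[Au^3+(aq)]) / [Co^3+(aq)]^3.
Solving for the unknown gives log [Au^3+(aq)] = 0.394, so [Au^3+(aq)] ≈ 2.5 M.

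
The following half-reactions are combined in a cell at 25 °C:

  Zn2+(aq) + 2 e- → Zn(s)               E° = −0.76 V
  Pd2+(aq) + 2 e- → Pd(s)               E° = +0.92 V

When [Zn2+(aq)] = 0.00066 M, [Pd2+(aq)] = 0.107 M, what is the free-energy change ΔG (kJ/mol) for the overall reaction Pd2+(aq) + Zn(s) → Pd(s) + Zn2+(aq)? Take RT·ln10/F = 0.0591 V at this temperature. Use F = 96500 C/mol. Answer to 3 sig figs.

−337 kJ/mol

E°cell = +0.92 − (−0.76) = +1.68 V; the balanced reaction transfers n = 2 electrons.
Here Q = [Zn2+(aq)] / [Pd2+(aq)] = 0.00617 (log Q = −2.210), giving E = +1.68 − (0.0591/2)·(−2.210) = +1.7453 V.
Finally ΔG = −nFE = −(2)(96500 C/mol)(+1.7453 V) = −337 kJ/mol.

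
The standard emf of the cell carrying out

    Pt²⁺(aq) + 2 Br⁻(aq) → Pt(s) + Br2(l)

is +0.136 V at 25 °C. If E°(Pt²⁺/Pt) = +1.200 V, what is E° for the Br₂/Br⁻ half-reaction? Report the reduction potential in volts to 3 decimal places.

In the reaction as written the Pt²⁺/Pt couple is reduced (cathode) and Br₂/Br⁻ is oxidized (anode), so E°cell = E°(Pt²⁺/Pt) − E°(Br₂/Br⁻).
E°(Br₂/Br⁻) = E°(cathode) − E°cell = +1.200 − (+0.136) = +1.064 V.

+1.064 V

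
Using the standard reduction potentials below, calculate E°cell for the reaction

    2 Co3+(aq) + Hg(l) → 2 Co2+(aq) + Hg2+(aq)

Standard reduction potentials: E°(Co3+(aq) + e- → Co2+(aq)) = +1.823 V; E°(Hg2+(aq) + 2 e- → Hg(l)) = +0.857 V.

+0.966 V

In the reaction as written, Co3+(aq) is reduced (cathode) and Hg2+(aq) is produced by oxidation at the anode.
E°cell = E°(cathode) − E°(anode) = +1.823 − (+0.857) = +0.966 V.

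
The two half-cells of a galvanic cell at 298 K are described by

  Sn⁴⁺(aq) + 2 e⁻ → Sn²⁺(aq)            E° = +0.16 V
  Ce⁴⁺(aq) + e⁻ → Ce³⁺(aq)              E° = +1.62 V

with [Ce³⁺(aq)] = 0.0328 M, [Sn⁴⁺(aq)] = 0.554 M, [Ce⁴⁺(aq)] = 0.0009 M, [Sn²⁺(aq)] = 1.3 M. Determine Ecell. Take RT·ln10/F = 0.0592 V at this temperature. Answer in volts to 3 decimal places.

Ce⁴⁺/Ce³⁺ is reduced (cathode, E° = +1.62 V) and Sn⁴⁺/Sn²⁺ is oxidized (anode).
E°cell = E°cat − E°an = +1.62 − (+0.16) = +1.46 V; n = 2.
For the overall reaction 2 Ce⁴⁺(aq) + Sn²⁺(aq) → 2 Ce³⁺(aq) + Sn⁴⁺(aq), Q = ([Ce³⁺(aq)]^2·[Sn⁴⁺(aq)]) / ([Ce⁴⁺(aq)]^2·[Sn²⁺(aq)]) = 566, giving log Q = 2.753.
Applying E = E° − (RT ln10/nF)·log Q gives +1.46 − (0.0592/2)(2.753) = +1.379 V.

+1.379 V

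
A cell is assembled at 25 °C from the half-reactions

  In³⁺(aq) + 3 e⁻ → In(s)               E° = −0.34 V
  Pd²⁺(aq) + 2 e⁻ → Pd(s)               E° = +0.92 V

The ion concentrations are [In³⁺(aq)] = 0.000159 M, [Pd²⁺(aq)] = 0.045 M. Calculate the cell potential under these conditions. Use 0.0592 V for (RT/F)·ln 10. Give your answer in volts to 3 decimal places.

Since E°(Pd²⁺/Pd) > E°(In³⁺/In), Pd²⁺/Pd serves as the cathode.
E°cell = E°cat − E°an = +0.92 − (−0.34) = +1.26 V; n = 6.
For the overall reaction 3 Pd²⁺(aq) + 2 In(s) → 3 Pd(s) + 2 In³⁺(aq), Q = [In³⁺(aq)]^2 / [Pd²⁺(aq)]^3 = 0.000277, giving log Q = −3.557.
Applying E = E° − (RT ln10/nF)·log Q gives +1.26 − (0.0592/6)(−3.557) = +1.295 V.

+1.295 V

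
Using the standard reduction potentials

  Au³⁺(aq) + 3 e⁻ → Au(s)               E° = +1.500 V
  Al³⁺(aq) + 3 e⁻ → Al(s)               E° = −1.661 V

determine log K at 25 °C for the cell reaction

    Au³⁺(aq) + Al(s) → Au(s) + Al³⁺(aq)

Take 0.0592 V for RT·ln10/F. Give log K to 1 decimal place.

The Au³⁺/Au couple is reduced (cathode); E°cell = +1.500 − (−1.661) = +3.161 V with n = 3.
At equilibrium E = 0, so log K = nE°cell / 0.0592 = (3)(+3.161) / 0.0592 = 160.2.

log K = 160.2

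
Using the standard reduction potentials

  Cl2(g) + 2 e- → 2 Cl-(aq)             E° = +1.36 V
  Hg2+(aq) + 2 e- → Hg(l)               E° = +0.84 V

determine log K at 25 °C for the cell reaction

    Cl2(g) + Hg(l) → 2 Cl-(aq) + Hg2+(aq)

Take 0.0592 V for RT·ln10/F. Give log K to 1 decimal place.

The Cl₂/Cl⁻ couple is reduced (cathode); E°cell = +1.36 − (+0.84) = +0.52 V with n = 2.
At equilibrium E = 0, so log K = nE°cell / 0.0592 = (2)(+0.52) / 0.0592 = 17.6.

log K = 17.6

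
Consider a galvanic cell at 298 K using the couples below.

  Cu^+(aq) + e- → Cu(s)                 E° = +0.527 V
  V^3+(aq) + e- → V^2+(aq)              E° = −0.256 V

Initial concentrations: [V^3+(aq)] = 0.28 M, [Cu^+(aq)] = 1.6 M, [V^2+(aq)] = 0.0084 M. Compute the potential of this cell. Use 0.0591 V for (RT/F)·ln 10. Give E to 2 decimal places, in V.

+0.71 V

Cu⁺/Cu is reduced (cathode, E° = +0.527 V) and V³⁺/V²⁺ is oxidized (anode).
The standard potential is +0.527 − (−0.256) = +0.783 V and the balanced reaction transfers n = 1 electron.
The balanced reaction is Cu^+(aq) + V^2+(aq) → Cu(s) + V^3+(aq), so Q = [V^3+(aq)] / ([Cu^+(aq)]·[V^2+(aq)]) = 20.8 and log Q = 1.319.
E = E° − (0.0591/n)·log Q = +0.783 − (0.0591/1)(1.319) = +0.71 V.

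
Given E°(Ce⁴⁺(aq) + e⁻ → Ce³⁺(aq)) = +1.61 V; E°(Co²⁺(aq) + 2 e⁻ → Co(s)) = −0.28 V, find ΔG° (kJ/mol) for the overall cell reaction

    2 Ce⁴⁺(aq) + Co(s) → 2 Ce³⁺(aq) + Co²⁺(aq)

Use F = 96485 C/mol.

In the reaction as written Ce⁴⁺(aq) is reduced, so the Ce⁴⁺/Ce³⁺ couple is the cathode and Co²⁺/Co is the anode.
E°cell = +1.61 − (−0.28) = +1.89 V; balancing electrons gives n = 2.
ΔG° = −nFE°cell = −(2)(96485)(+1.89) J/mol = −365 kJ/mol.

−365 kJ/mol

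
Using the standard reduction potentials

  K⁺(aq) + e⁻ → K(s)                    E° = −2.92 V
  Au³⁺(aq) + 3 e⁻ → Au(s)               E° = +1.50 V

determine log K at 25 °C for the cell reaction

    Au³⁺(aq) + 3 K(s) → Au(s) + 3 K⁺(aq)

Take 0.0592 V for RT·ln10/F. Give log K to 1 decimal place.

log K = 224.0

The Au³⁺/Au couple is reduced (cathode); E°cell = +1.50 − (−2.92) = +4.42 V with n = 3.
At equilibrium E = 0, so log K = nE°cell / 0.0592 = (3)(+4.42) / 0.0592 = 224.0.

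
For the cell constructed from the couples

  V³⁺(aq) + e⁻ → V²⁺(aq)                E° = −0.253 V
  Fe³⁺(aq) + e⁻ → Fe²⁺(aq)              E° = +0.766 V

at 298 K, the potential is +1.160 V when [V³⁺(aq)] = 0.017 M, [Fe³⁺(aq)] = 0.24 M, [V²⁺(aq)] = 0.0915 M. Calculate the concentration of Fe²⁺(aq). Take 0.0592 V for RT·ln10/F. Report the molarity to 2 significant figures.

0.0054 M

With Fe³⁺/Fe²⁺ at the cathode and V³⁺/V²⁺ at the anode, E°cell = +0.766 − (−0.253) = +1.019 V (n = 1).
Since E = E° − (0.0592/n)·log Q, log Q = n(E° − E)/0.0592 = −2.382.
For Fe³⁺(aq) + V²⁺(aq) → Fe²⁺(aq) + V³⁺(aq), the reaction quotient is Q = ([Fe²⁺(aq)]·[V³⁺(aq)]) / ([Fe³⁺(aq)]·[V²⁺(aq)]).
Substituting the known concentrations and solving, log [Fe²⁺(aq)] = −2.271 and [Fe²⁺(aq)] = 0.0054 M.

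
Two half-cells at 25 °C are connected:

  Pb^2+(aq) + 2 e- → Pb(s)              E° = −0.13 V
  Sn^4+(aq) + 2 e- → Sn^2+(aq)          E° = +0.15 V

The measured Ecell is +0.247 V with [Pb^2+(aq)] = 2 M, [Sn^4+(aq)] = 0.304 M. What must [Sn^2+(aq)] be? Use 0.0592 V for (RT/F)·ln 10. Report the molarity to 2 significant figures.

Sn⁴⁺/Sn²⁺ is the cathode (higher E°); E°cell = +0.15 − (−0.13) = +0.28 V with n = 2.
Since E = E° − (0.0592/n)·log Q, log Q = n(E° − E)/0.0592 = 1.115.
For Sn^4+(aq) + Pb(s) → Sn^2+(aq) + Pb^2+(aq), the reaction quotient is Q = ([Sn^2+(aq)]·[Pb^2+(aq)]) / [Sn^4+(aq)].
Substituting the known concentrations and solving, log [Sn^2+(aq)] = 0.297 and [Sn^2+(aq)] = 2.0 M.

2.0 M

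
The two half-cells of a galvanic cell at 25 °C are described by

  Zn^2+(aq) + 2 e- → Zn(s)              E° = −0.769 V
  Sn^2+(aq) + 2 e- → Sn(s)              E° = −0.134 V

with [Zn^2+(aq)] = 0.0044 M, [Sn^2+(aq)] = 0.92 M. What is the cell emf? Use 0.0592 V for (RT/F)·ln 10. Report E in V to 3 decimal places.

Since E°(Sn²⁺/Sn) > E°(Zn²⁺/Zn), Sn²⁺/Sn serves as the cathode.
The standard potential is −0.134 − (−0.769) = +0.635 V and the balanced reaction transfers n = 2 electrons.
The balanced reaction is Sn^2+(aq) + Zn(s) → Sn(s) + Zn^2+(aq), so Q = [Zn^2+(aq)] / [Sn^2+(aq)] = 0.00478 and log Q = −2.320.
Applying E = E° − (RT ln10/nF)·log Q gives +0.635 − (0.0592/2)(−2.320) = +0.704 V.

+0.704 V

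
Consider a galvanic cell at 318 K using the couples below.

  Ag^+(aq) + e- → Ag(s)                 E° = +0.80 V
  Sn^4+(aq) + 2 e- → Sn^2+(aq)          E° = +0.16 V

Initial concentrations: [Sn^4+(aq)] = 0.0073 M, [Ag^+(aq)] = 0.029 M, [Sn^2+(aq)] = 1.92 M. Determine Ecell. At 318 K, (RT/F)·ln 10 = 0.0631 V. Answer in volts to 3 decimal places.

Ag⁺/Ag is reduced (cathode, E° = +0.80 V) and Sn⁴⁺/Sn²⁺ is oxidized (anode).
The standard potential is +0.80 − (+0.16) = +0.64 V and the balanced reaction transfers n = 2 electrons.
Balancing gives 2 Ag^+(aq) + Sn^2+(aq) → 2 Ag(s) + Sn^4+(aq); hence Q = [Sn^4+(aq)] / ([Ag^+(aq)]^2·[Sn^2+(aq)]) = 4.52 (log Q = 0.655).
By the Nernst equation, E = +0.64 − (0.0631/2)·(0.655) = +0.619 V.

+0.619 V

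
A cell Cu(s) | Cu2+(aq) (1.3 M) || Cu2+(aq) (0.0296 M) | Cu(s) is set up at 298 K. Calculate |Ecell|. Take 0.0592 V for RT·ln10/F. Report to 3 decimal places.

0.049 V

For a concentration cell E°cell = 0, since both electrodes use the same couple.
The compartment with the higher Cu2+(aq) concentration (1.3 M) acts as the cathode; ions are reduced there and produced at the dilute (0.0296 M) anode.
With n = 2, Ecell = −(0.0592/2)·log([dilute]/[conc]) = −(0.0592/2)·log(0.0296/1.3) = +0.049 V.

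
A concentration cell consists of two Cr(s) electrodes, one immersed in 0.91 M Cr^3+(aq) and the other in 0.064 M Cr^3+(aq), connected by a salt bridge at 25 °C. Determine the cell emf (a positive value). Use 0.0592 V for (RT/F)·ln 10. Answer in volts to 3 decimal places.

0.023 V

For a concentration cell E°cell = 0, since both electrodes use the same couple.
The compartment with the higher Cr^3+(aq) concentration (0.91 M) acts as the cathode; ions are reduced there and produced at the dilute (0.064 M) anode.
With n = 3, Ecell = −(0.0592/3)·log([dilute]/[conc]) = −(0.0592/3)·log(0.064/0.91) = +0.023 V.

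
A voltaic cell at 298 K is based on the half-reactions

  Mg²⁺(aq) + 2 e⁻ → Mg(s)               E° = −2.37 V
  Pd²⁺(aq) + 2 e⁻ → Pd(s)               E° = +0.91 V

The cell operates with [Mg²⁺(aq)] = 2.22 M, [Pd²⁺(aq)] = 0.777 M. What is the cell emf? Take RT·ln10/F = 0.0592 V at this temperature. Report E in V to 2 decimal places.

Pd²⁺/Pd is reduced (cathode, E° = +0.91 V) and Mg²⁺/Mg is oxidized (anode).
The standard potential is +0.91 − (−2.37) = +3.28 V and the balanced reaction transfers n = 2 electrons.
The balanced reaction is Pd²⁺(aq) + Mg(s) → Pd(s) + Mg²⁺(aq), so Q = [Mg²⁺(aq)] / [Pd²⁺(aq)] = 2.86 and log Q = 0.456.
E = E° − (0.0592/n)·log Q = +3.28 − (0.0592/2)(0.456) = +3.27 V.

+3.27 V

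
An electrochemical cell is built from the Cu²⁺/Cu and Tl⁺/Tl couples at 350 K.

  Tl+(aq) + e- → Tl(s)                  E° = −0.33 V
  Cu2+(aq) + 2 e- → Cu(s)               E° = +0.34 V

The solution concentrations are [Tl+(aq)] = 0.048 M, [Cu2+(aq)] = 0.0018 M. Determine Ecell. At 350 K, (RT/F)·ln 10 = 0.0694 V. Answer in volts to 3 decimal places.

Since E°(Cu²⁺/Cu) > E°(Tl⁺/Tl), Cu²⁺/Cu serves as the cathode.
E°cell = E°cat − E°an = +0.34 − (−0.33) = +0.67 V; n = 2.
The balanced reaction is Cu2+(aq) + 2 Tl(s) → Cu(s) + 2 Tl+(aq), so Q = [Tl+(aq)]^2 / [Cu2+(aq)] = 1.28 and log Q = 0.107.
Applying E = E° − (RT ln10/nF)·log Q gives +0.67 − (0.0694/2)(0.107) = +0.666 V.

+0.666 V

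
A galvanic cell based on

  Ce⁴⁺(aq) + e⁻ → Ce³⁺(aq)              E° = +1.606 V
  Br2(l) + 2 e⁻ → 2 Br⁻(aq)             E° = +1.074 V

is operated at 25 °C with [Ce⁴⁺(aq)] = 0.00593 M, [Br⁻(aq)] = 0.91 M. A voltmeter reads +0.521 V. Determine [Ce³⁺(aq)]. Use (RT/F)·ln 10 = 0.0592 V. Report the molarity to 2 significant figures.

Ce⁴⁺/Ce³⁺ is the cathode (higher E°); E°cell = +1.606 − (+1.074) = +0.532 V with n = 2.
Rearranging E = E° − (0.0592/n)·log Q gives log Q = 2(+0.532 − (+0.521))/0.0592 = 0.372.
The balanced reaction is 2 Ce⁴⁺(aq) + 2 Br⁻(aq) → 2 Ce³⁺(aq) + Br2(l), so Q = [Ce³⁺(aq)]^2 / ([Ce⁴⁺(aq)]^2·[Br⁻(aq)]^2).
Isolating [Ce³⁺(aq)] in Q = 10^{0.372} yields log [Ce³⁺(aq)] = −2.082, i.e. 0.0083 M.

0.0083 M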